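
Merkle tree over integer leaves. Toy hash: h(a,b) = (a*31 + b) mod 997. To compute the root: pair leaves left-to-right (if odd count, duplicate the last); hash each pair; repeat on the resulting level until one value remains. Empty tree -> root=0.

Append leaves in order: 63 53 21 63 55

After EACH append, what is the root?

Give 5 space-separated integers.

Answer: 63 12 47 89 256

Derivation:
After append 63 (leaves=[63]):
  L0: [63]
  root=63
After append 53 (leaves=[63, 53]):
  L0: [63, 53]
  L1: h(63,53)=(63*31+53)%997=12 -> [12]
  root=12
After append 21 (leaves=[63, 53, 21]):
  L0: [63, 53, 21]
  L1: h(63,53)=(63*31+53)%997=12 h(21,21)=(21*31+21)%997=672 -> [12, 672]
  L2: h(12,672)=(12*31+672)%997=47 -> [47]
  root=47
After append 63 (leaves=[63, 53, 21, 63]):
  L0: [63, 53, 21, 63]
  L1: h(63,53)=(63*31+53)%997=12 h(21,63)=(21*31+63)%997=714 -> [12, 714]
  L2: h(12,714)=(12*31+714)%997=89 -> [89]
  root=89
After append 55 (leaves=[63, 53, 21, 63, 55]):
  L0: [63, 53, 21, 63, 55]
  L1: h(63,53)=(63*31+53)%997=12 h(21,63)=(21*31+63)%997=714 h(55,55)=(55*31+55)%997=763 -> [12, 714, 763]
  L2: h(12,714)=(12*31+714)%997=89 h(763,763)=(763*31+763)%997=488 -> [89, 488]
  L3: h(89,488)=(89*31+488)%997=256 -> [256]
  root=256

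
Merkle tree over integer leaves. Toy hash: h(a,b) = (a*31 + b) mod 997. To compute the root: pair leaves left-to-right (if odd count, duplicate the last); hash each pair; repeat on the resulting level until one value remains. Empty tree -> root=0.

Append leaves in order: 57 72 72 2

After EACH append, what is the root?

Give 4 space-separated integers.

Answer: 57 842 490 420

Derivation:
After append 57 (leaves=[57]):
  L0: [57]
  root=57
After append 72 (leaves=[57, 72]):
  L0: [57, 72]
  L1: h(57,72)=(57*31+72)%997=842 -> [842]
  root=842
After append 72 (leaves=[57, 72, 72]):
  L0: [57, 72, 72]
  L1: h(57,72)=(57*31+72)%997=842 h(72,72)=(72*31+72)%997=310 -> [842, 310]
  L2: h(842,310)=(842*31+310)%997=490 -> [490]
  root=490
After append 2 (leaves=[57, 72, 72, 2]):
  L0: [57, 72, 72, 2]
  L1: h(57,72)=(57*31+72)%997=842 h(72,2)=(72*31+2)%997=240 -> [842, 240]
  L2: h(842,240)=(842*31+240)%997=420 -> [420]
  root=420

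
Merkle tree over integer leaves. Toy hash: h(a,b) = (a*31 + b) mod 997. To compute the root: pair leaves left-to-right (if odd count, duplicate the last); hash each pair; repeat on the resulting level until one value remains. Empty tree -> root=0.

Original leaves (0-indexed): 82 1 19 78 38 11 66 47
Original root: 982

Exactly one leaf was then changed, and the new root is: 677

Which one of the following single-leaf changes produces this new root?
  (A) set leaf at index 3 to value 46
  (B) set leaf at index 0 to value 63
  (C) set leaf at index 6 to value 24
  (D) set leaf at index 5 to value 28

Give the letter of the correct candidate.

Original leaves: [82, 1, 19, 78, 38, 11, 66, 47]
Target new root: 677
Try each candidate change and compute the resulting root:
Candidate A: set leaf[3] = 46 -> leaves = [82, 1, 19, 46, 38, 11, 66, 47]
  L0: [82, 1, 19, 46, 38, 11, 66, 47]
  L1: h(82,1)=(82*31+1)%997=549 h(19,46)=(19*31+46)%997=635 h(38,11)=(38*31+11)%997=192 h(66,47)=(66*31+47)%997=99 -> [549, 635, 192, 99]
  L2: h(549,635)=(549*31+635)%997=705 h(192,99)=(192*31+99)%997=69 -> [705, 69]
  L3: h(705,69)=(705*31+69)%997=987 -> [987]
  root = 987 != target 677
Candidate B: set leaf[0] = 63 -> leaves = [63, 1, 19, 78, 38, 11, 66, 47]
  L0: [63, 1, 19, 78, 38, 11, 66, 47]
  L1: h(63,1)=(63*31+1)%997=957 h(19,78)=(19*31+78)%997=667 h(38,11)=(38*31+11)%997=192 h(66,47)=(66*31+47)%997=99 -> [957, 667, 192, 99]
  L2: h(957,667)=(957*31+667)%997=424 h(192,99)=(192*31+99)%997=69 -> [424, 69]
  L3: h(424,69)=(424*31+69)%997=252 -> [252]
  root = 252 != target 677
Candidate C: set leaf[6] = 24 -> leaves = [82, 1, 19, 78, 38, 11, 24, 47]
  L0: [82, 1, 19, 78, 38, 11, 24, 47]
  L1: h(82,1)=(82*31+1)%997=549 h(19,78)=(19*31+78)%997=667 h(38,11)=(38*31+11)%997=192 h(24,47)=(24*31+47)%997=791 -> [549, 667, 192, 791]
  L2: h(549,667)=(549*31+667)%997=737 h(192,791)=(192*31+791)%997=761 -> [737, 761]
  L3: h(737,761)=(737*31+761)%997=677 -> [677]
  root = 677 == target 677  ** MATCH **
Candidate D: set leaf[5] = 28 -> leaves = [82, 1, 19, 78, 38, 28, 66, 47]
  L0: [82, 1, 19, 78, 38, 28, 66, 47]
  L1: h(82,1)=(82*31+1)%997=549 h(19,78)=(19*31+78)%997=667 h(38,28)=(38*31+28)%997=209 h(66,47)=(66*31+47)%997=99 -> [549, 667, 209, 99]
  L2: h(549,667)=(549*31+667)%997=737 h(209,99)=(209*31+99)%997=596 -> [737, 596]
  L3: h(737,596)=(737*31+596)%997=512 -> [512]
  root = 512 != target 677
Candidate C produces the target root.

Answer: C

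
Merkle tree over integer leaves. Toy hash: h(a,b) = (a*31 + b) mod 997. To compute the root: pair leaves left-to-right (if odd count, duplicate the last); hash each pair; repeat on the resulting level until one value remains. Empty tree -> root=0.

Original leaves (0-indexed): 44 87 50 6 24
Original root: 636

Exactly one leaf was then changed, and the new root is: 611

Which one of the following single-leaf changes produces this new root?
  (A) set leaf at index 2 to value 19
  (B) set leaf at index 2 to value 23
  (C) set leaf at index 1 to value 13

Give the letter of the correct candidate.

Original leaves: [44, 87, 50, 6, 24]
Target new root: 611
Try each candidate change and compute the resulting root:
Candidate A: set leaf[2] = 19 -> leaves = [44, 87, 19, 6, 24]
  L0: [44, 87, 19, 6, 24]
  L1: h(44,87)=(44*31+87)%997=454 h(19,6)=(19*31+6)%997=595 h(24,24)=(24*31+24)%997=768 -> [454, 595, 768]
  L2: h(454,595)=(454*31+595)%997=711 h(768,768)=(768*31+768)%997=648 -> [711, 648]
  L3: h(711,648)=(711*31+648)%997=755 -> [755]
  root = 755 != target 611
Candidate B: set leaf[2] = 23 -> leaves = [44, 87, 23, 6, 24]
  L0: [44, 87, 23, 6, 24]
  L1: h(44,87)=(44*31+87)%997=454 h(23,6)=(23*31+6)%997=719 h(24,24)=(24*31+24)%997=768 -> [454, 719, 768]
  L2: h(454,719)=(454*31+719)%997=835 h(768,768)=(768*31+768)%997=648 -> [835, 648]
  L3: h(835,648)=(835*31+648)%997=611 -> [611]
  root = 611 == target 611  ** MATCH **
Candidate C: set leaf[1] = 13 -> leaves = [44, 13, 50, 6, 24]
  L0: [44, 13, 50, 6, 24]
  L1: h(44,13)=(44*31+13)%997=380 h(50,6)=(50*31+6)%997=559 h(24,24)=(24*31+24)%997=768 -> [380, 559, 768]
  L2: h(380,559)=(380*31+559)%997=375 h(768,768)=(768*31+768)%997=648 -> [375, 648]
  L3: h(375,648)=(375*31+648)%997=309 -> [309]
  root = 309 != target 611
Candidate B produces the target root.

Answer: B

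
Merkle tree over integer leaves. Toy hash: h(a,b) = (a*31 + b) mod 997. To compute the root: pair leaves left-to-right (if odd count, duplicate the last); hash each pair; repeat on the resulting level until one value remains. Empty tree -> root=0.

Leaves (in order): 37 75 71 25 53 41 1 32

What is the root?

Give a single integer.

L0: [37, 75, 71, 25, 53, 41, 1, 32]
L1: h(37,75)=(37*31+75)%997=225 h(71,25)=(71*31+25)%997=232 h(53,41)=(53*31+41)%997=687 h(1,32)=(1*31+32)%997=63 -> [225, 232, 687, 63]
L2: h(225,232)=(225*31+232)%997=228 h(687,63)=(687*31+63)%997=423 -> [228, 423]
L3: h(228,423)=(228*31+423)%997=512 -> [512]

Answer: 512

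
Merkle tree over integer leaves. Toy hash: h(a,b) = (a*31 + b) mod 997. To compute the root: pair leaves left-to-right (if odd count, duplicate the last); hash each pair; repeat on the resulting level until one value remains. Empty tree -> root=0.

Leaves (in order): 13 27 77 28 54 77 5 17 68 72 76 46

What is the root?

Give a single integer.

L0: [13, 27, 77, 28, 54, 77, 5, 17, 68, 72, 76, 46]
L1: h(13,27)=(13*31+27)%997=430 h(77,28)=(77*31+28)%997=421 h(54,77)=(54*31+77)%997=754 h(5,17)=(5*31+17)%997=172 h(68,72)=(68*31+72)%997=186 h(76,46)=(76*31+46)%997=408 -> [430, 421, 754, 172, 186, 408]
L2: h(430,421)=(430*31+421)%997=790 h(754,172)=(754*31+172)%997=615 h(186,408)=(186*31+408)%997=192 -> [790, 615, 192]
L3: h(790,615)=(790*31+615)%997=180 h(192,192)=(192*31+192)%997=162 -> [180, 162]
L4: h(180,162)=(180*31+162)%997=757 -> [757]

Answer: 757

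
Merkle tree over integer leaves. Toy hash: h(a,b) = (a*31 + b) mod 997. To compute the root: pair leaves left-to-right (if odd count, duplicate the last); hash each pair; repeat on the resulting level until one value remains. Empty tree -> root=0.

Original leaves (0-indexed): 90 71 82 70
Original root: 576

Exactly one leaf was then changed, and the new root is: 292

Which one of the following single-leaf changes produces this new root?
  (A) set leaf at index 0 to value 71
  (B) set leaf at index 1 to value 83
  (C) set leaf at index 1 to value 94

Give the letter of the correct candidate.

Original leaves: [90, 71, 82, 70]
Target new root: 292
Try each candidate change and compute the resulting root:
Candidate A: set leaf[0] = 71 -> leaves = [71, 71, 82, 70]
  L0: [71, 71, 82, 70]
  L1: h(71,71)=(71*31+71)%997=278 h(82,70)=(82*31+70)%997=618 -> [278, 618]
  L2: h(278,618)=(278*31+618)%997=263 -> [263]
  root = 263 != target 292
Candidate B: set leaf[1] = 83 -> leaves = [90, 83, 82, 70]
  L0: [90, 83, 82, 70]
  L1: h(90,83)=(90*31+83)%997=879 h(82,70)=(82*31+70)%997=618 -> [879, 618]
  L2: h(879,618)=(879*31+618)%997=948 -> [948]
  root = 948 != target 292
Candidate C: set leaf[1] = 94 -> leaves = [90, 94, 82, 70]
  L0: [90, 94, 82, 70]
  L1: h(90,94)=(90*31+94)%997=890 h(82,70)=(82*31+70)%997=618 -> [890, 618]
  L2: h(890,618)=(890*31+618)%997=292 -> [292]
  root = 292 == target 292  ** MATCH **
Candidate C produces the target root.

Answer: C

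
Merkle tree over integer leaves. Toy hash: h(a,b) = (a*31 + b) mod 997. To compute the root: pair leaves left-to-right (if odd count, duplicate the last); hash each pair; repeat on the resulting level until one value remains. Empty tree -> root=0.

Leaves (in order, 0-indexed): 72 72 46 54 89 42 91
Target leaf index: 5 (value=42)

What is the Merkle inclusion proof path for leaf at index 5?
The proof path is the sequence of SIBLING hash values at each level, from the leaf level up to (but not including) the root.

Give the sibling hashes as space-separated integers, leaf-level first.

L0 (leaves): [72, 72, 46, 54, 89, 42, 91], target index=5
L1: h(72,72)=(72*31+72)%997=310 [pair 0] h(46,54)=(46*31+54)%997=483 [pair 1] h(89,42)=(89*31+42)%997=807 [pair 2] h(91,91)=(91*31+91)%997=918 [pair 3] -> [310, 483, 807, 918]
  Sibling for proof at L0: 89
L2: h(310,483)=(310*31+483)%997=123 [pair 0] h(807,918)=(807*31+918)%997=13 [pair 1] -> [123, 13]
  Sibling for proof at L1: 918
L3: h(123,13)=(123*31+13)%997=835 [pair 0] -> [835]
  Sibling for proof at L2: 123
Root: 835
Proof path (sibling hashes from leaf to root): [89, 918, 123]

Answer: 89 918 123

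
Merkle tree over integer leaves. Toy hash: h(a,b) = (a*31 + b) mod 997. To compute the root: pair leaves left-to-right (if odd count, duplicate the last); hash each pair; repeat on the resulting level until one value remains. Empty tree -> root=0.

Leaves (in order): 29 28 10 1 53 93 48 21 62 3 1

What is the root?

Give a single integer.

Answer: 732

Derivation:
L0: [29, 28, 10, 1, 53, 93, 48, 21, 62, 3, 1]
L1: h(29,28)=(29*31+28)%997=927 h(10,1)=(10*31+1)%997=311 h(53,93)=(53*31+93)%997=739 h(48,21)=(48*31+21)%997=512 h(62,3)=(62*31+3)%997=928 h(1,1)=(1*31+1)%997=32 -> [927, 311, 739, 512, 928, 32]
L2: h(927,311)=(927*31+311)%997=135 h(739,512)=(739*31+512)%997=490 h(928,32)=(928*31+32)%997=884 -> [135, 490, 884]
L3: h(135,490)=(135*31+490)%997=687 h(884,884)=(884*31+884)%997=372 -> [687, 372]
L4: h(687,372)=(687*31+372)%997=732 -> [732]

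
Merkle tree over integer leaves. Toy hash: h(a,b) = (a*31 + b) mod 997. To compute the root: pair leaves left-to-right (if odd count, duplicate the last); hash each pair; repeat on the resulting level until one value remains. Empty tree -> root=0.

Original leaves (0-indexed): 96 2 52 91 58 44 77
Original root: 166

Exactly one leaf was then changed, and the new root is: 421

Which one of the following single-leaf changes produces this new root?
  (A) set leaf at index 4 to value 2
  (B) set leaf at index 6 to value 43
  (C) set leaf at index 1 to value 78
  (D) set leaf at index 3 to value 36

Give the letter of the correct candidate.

Original leaves: [96, 2, 52, 91, 58, 44, 77]
Target new root: 421
Try each candidate change and compute the resulting root:
Candidate A: set leaf[4] = 2 -> leaves = [96, 2, 52, 91, 2, 44, 77]
  L0: [96, 2, 52, 91, 2, 44, 77]
  L1: h(96,2)=(96*31+2)%997=984 h(52,91)=(52*31+91)%997=706 h(2,44)=(2*31+44)%997=106 h(77,77)=(77*31+77)%997=470 -> [984, 706, 106, 470]
  L2: h(984,706)=(984*31+706)%997=303 h(106,470)=(106*31+470)%997=765 -> [303, 765]
  L3: h(303,765)=(303*31+765)%997=188 -> [188]
  root = 188 != target 421
Candidate B: set leaf[6] = 43 -> leaves = [96, 2, 52, 91, 58, 44, 43]
  L0: [96, 2, 52, 91, 58, 44, 43]
  L1: h(96,2)=(96*31+2)%997=984 h(52,91)=(52*31+91)%997=706 h(58,44)=(58*31+44)%997=845 h(43,43)=(43*31+43)%997=379 -> [984, 706, 845, 379]
  L2: h(984,706)=(984*31+706)%997=303 h(845,379)=(845*31+379)%997=652 -> [303, 652]
  L3: h(303,652)=(303*31+652)%997=75 -> [75]
  root = 75 != target 421
Candidate C: set leaf[1] = 78 -> leaves = [96, 78, 52, 91, 58, 44, 77]
  L0: [96, 78, 52, 91, 58, 44, 77]
  L1: h(96,78)=(96*31+78)%997=63 h(52,91)=(52*31+91)%997=706 h(58,44)=(58*31+44)%997=845 h(77,77)=(77*31+77)%997=470 -> [63, 706, 845, 470]
  L2: h(63,706)=(63*31+706)%997=665 h(845,470)=(845*31+470)%997=743 -> [665, 743]
  L3: h(665,743)=(665*31+743)%997=421 -> [421]
  root = 421 == target 421  ** MATCH **
Candidate D: set leaf[3] = 36 -> leaves = [96, 2, 52, 36, 58, 44, 77]
  L0: [96, 2, 52, 36, 58, 44, 77]
  L1: h(96,2)=(96*31+2)%997=984 h(52,36)=(52*31+36)%997=651 h(58,44)=(58*31+44)%997=845 h(77,77)=(77*31+77)%997=470 -> [984, 651, 845, 470]
  L2: h(984,651)=(984*31+651)%997=248 h(845,470)=(845*31+470)%997=743 -> [248, 743]
  L3: h(248,743)=(248*31+743)%997=455 -> [455]
  root = 455 != target 421
Candidate C produces the target root.

Answer: C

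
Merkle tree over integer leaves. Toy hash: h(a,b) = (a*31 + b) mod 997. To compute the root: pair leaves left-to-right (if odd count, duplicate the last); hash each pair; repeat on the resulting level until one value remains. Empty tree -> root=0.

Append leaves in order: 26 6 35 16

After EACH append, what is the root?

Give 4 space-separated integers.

After append 26 (leaves=[26]):
  L0: [26]
  root=26
After append 6 (leaves=[26, 6]):
  L0: [26, 6]
  L1: h(26,6)=(26*31+6)%997=812 -> [812]
  root=812
After append 35 (leaves=[26, 6, 35]):
  L0: [26, 6, 35]
  L1: h(26,6)=(26*31+6)%997=812 h(35,35)=(35*31+35)%997=123 -> [812, 123]
  L2: h(812,123)=(812*31+123)%997=370 -> [370]
  root=370
After append 16 (leaves=[26, 6, 35, 16]):
  L0: [26, 6, 35, 16]
  L1: h(26,6)=(26*31+6)%997=812 h(35,16)=(35*31+16)%997=104 -> [812, 104]
  L2: h(812,104)=(812*31+104)%997=351 -> [351]
  root=351

Answer: 26 812 370 351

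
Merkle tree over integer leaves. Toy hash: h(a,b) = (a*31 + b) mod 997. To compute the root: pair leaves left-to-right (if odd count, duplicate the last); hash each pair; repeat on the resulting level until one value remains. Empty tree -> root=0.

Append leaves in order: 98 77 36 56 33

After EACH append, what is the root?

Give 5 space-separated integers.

Answer: 98 124 11 31 855

Derivation:
After append 98 (leaves=[98]):
  L0: [98]
  root=98
After append 77 (leaves=[98, 77]):
  L0: [98, 77]
  L1: h(98,77)=(98*31+77)%997=124 -> [124]
  root=124
After append 36 (leaves=[98, 77, 36]):
  L0: [98, 77, 36]
  L1: h(98,77)=(98*31+77)%997=124 h(36,36)=(36*31+36)%997=155 -> [124, 155]
  L2: h(124,155)=(124*31+155)%997=11 -> [11]
  root=11
After append 56 (leaves=[98, 77, 36, 56]):
  L0: [98, 77, 36, 56]
  L1: h(98,77)=(98*31+77)%997=124 h(36,56)=(36*31+56)%997=175 -> [124, 175]
  L2: h(124,175)=(124*31+175)%997=31 -> [31]
  root=31
After append 33 (leaves=[98, 77, 36, 56, 33]):
  L0: [98, 77, 36, 56, 33]
  L1: h(98,77)=(98*31+77)%997=124 h(36,56)=(36*31+56)%997=175 h(33,33)=(33*31+33)%997=59 -> [124, 175, 59]
  L2: h(124,175)=(124*31+175)%997=31 h(59,59)=(59*31+59)%997=891 -> [31, 891]
  L3: h(31,891)=(31*31+891)%997=855 -> [855]
  root=855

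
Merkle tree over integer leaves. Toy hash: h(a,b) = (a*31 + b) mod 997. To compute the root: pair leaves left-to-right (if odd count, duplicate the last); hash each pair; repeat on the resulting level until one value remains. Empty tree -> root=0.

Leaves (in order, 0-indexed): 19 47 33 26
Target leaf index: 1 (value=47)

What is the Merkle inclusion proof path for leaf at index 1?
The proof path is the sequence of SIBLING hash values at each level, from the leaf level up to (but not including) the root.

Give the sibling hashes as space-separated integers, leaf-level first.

Answer: 19 52

Derivation:
L0 (leaves): [19, 47, 33, 26], target index=1
L1: h(19,47)=(19*31+47)%997=636 [pair 0] h(33,26)=(33*31+26)%997=52 [pair 1] -> [636, 52]
  Sibling for proof at L0: 19
L2: h(636,52)=(636*31+52)%997=825 [pair 0] -> [825]
  Sibling for proof at L1: 52
Root: 825
Proof path (sibling hashes from leaf to root): [19, 52]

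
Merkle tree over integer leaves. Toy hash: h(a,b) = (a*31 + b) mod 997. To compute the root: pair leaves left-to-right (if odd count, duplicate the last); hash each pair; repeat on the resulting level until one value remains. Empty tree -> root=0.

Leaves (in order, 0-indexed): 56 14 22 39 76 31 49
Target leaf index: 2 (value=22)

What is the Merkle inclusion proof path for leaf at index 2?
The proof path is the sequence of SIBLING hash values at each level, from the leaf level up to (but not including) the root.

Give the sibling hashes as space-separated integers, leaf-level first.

Answer: 39 753 790

Derivation:
L0 (leaves): [56, 14, 22, 39, 76, 31, 49], target index=2
L1: h(56,14)=(56*31+14)%997=753 [pair 0] h(22,39)=(22*31+39)%997=721 [pair 1] h(76,31)=(76*31+31)%997=393 [pair 2] h(49,49)=(49*31+49)%997=571 [pair 3] -> [753, 721, 393, 571]
  Sibling for proof at L0: 39
L2: h(753,721)=(753*31+721)%997=136 [pair 0] h(393,571)=(393*31+571)%997=790 [pair 1] -> [136, 790]
  Sibling for proof at L1: 753
L3: h(136,790)=(136*31+790)%997=21 [pair 0] -> [21]
  Sibling for proof at L2: 790
Root: 21
Proof path (sibling hashes from leaf to root): [39, 753, 790]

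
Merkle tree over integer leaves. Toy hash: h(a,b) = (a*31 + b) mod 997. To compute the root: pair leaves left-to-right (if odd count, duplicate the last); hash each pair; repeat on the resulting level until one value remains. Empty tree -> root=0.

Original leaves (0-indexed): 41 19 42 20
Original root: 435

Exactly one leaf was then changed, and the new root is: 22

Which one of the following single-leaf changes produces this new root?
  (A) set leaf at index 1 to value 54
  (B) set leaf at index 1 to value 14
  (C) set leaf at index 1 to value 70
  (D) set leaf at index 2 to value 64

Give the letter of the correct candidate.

Original leaves: [41, 19, 42, 20]
Target new root: 22
Try each candidate change and compute the resulting root:
Candidate A: set leaf[1] = 54 -> leaves = [41, 54, 42, 20]
  L0: [41, 54, 42, 20]
  L1: h(41,54)=(41*31+54)%997=328 h(42,20)=(42*31+20)%997=325 -> [328, 325]
  L2: h(328,325)=(328*31+325)%997=523 -> [523]
  root = 523 != target 22
Candidate B: set leaf[1] = 14 -> leaves = [41, 14, 42, 20]
  L0: [41, 14, 42, 20]
  L1: h(41,14)=(41*31+14)%997=288 h(42,20)=(42*31+20)%997=325 -> [288, 325]
  L2: h(288,325)=(288*31+325)%997=280 -> [280]
  root = 280 != target 22
Candidate C: set leaf[1] = 70 -> leaves = [41, 70, 42, 20]
  L0: [41, 70, 42, 20]
  L1: h(41,70)=(41*31+70)%997=344 h(42,20)=(42*31+20)%997=325 -> [344, 325]
  L2: h(344,325)=(344*31+325)%997=22 -> [22]
  root = 22 == target 22  ** MATCH **
Candidate D: set leaf[2] = 64 -> leaves = [41, 19, 64, 20]
  L0: [41, 19, 64, 20]
  L1: h(41,19)=(41*31+19)%997=293 h(64,20)=(64*31+20)%997=10 -> [293, 10]
  L2: h(293,10)=(293*31+10)%997=120 -> [120]
  root = 120 != target 22
Candidate C produces the target root.

Answer: C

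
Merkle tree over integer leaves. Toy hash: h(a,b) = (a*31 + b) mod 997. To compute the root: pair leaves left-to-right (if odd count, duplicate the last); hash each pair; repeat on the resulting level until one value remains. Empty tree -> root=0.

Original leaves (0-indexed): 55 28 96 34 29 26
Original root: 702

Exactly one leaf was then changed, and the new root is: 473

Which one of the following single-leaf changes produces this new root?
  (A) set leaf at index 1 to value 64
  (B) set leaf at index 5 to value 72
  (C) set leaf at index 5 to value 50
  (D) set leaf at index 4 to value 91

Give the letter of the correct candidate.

Original leaves: [55, 28, 96, 34, 29, 26]
Target new root: 473
Try each candidate change and compute the resulting root:
Candidate A: set leaf[1] = 64 -> leaves = [55, 64, 96, 34, 29, 26]
  L0: [55, 64, 96, 34, 29, 26]
  L1: h(55,64)=(55*31+64)%997=772 h(96,34)=(96*31+34)%997=19 h(29,26)=(29*31+26)%997=925 -> [772, 19, 925]
  L2: h(772,19)=(772*31+19)%997=23 h(925,925)=(925*31+925)%997=687 -> [23, 687]
  L3: h(23,687)=(23*31+687)%997=403 -> [403]
  root = 403 != target 473
Candidate B: set leaf[5] = 72 -> leaves = [55, 28, 96, 34, 29, 72]
  L0: [55, 28, 96, 34, 29, 72]
  L1: h(55,28)=(55*31+28)%997=736 h(96,34)=(96*31+34)%997=19 h(29,72)=(29*31+72)%997=971 -> [736, 19, 971]
  L2: h(736,19)=(736*31+19)%997=901 h(971,971)=(971*31+971)%997=165 -> [901, 165]
  L3: h(901,165)=(901*31+165)%997=180 -> [180]
  root = 180 != target 473
Candidate C: set leaf[5] = 50 -> leaves = [55, 28, 96, 34, 29, 50]
  L0: [55, 28, 96, 34, 29, 50]
  L1: h(55,28)=(55*31+28)%997=736 h(96,34)=(96*31+34)%997=19 h(29,50)=(29*31+50)%997=949 -> [736, 19, 949]
  L2: h(736,19)=(736*31+19)%997=901 h(949,949)=(949*31+949)%997=458 -> [901, 458]
  L3: h(901,458)=(901*31+458)%997=473 -> [473]
  root = 473 == target 473  ** MATCH **
Candidate D: set leaf[4] = 91 -> leaves = [55, 28, 96, 34, 91, 26]
  L0: [55, 28, 96, 34, 91, 26]
  L1: h(55,28)=(55*31+28)%997=736 h(96,34)=(96*31+34)%997=19 h(91,26)=(91*31+26)%997=853 -> [736, 19, 853]
  L2: h(736,19)=(736*31+19)%997=901 h(853,853)=(853*31+853)%997=377 -> [901, 377]
  L3: h(901,377)=(901*31+377)%997=392 -> [392]
  root = 392 != target 473
Candidate C produces the target root.

Answer: C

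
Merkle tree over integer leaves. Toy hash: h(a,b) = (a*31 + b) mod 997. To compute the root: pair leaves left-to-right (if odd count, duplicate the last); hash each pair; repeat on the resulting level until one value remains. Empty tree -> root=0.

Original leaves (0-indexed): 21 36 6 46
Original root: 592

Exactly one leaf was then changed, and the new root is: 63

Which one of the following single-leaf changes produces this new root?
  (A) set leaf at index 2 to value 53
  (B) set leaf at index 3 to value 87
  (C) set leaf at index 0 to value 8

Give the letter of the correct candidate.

Answer: C

Derivation:
Original leaves: [21, 36, 6, 46]
Target new root: 63
Try each candidate change and compute the resulting root:
Candidate A: set leaf[2] = 53 -> leaves = [21, 36, 53, 46]
  L0: [21, 36, 53, 46]
  L1: h(21,36)=(21*31+36)%997=687 h(53,46)=(53*31+46)%997=692 -> [687, 692]
  L2: h(687,692)=(687*31+692)%997=55 -> [55]
  root = 55 != target 63
Candidate B: set leaf[3] = 87 -> leaves = [21, 36, 6, 87]
  L0: [21, 36, 6, 87]
  L1: h(21,36)=(21*31+36)%997=687 h(6,87)=(6*31+87)%997=273 -> [687, 273]
  L2: h(687,273)=(687*31+273)%997=633 -> [633]
  root = 633 != target 63
Candidate C: set leaf[0] = 8 -> leaves = [8, 36, 6, 46]
  L0: [8, 36, 6, 46]
  L1: h(8,36)=(8*31+36)%997=284 h(6,46)=(6*31+46)%997=232 -> [284, 232]
  L2: h(284,232)=(284*31+232)%997=63 -> [63]
  root = 63 == target 63  ** MATCH **
Candidate C produces the target root.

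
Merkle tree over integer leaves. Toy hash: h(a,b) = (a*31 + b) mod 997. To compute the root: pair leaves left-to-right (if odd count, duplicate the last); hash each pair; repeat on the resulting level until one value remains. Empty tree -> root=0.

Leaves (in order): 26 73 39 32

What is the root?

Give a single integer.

L0: [26, 73, 39, 32]
L1: h(26,73)=(26*31+73)%997=879 h(39,32)=(39*31+32)%997=244 -> [879, 244]
L2: h(879,244)=(879*31+244)%997=574 -> [574]

Answer: 574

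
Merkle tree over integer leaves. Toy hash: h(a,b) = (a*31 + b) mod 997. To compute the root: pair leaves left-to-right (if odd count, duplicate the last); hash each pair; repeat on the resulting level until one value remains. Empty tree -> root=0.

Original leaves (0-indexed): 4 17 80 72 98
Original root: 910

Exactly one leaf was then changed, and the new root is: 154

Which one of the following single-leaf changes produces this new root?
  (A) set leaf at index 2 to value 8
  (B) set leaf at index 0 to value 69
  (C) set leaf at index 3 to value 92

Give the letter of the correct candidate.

Answer: B

Derivation:
Original leaves: [4, 17, 80, 72, 98]
Target new root: 154
Try each candidate change and compute the resulting root:
Candidate A: set leaf[2] = 8 -> leaves = [4, 17, 8, 72, 98]
  L0: [4, 17, 8, 72, 98]
  L1: h(4,17)=(4*31+17)%997=141 h(8,72)=(8*31+72)%997=320 h(98,98)=(98*31+98)%997=145 -> [141, 320, 145]
  L2: h(141,320)=(141*31+320)%997=703 h(145,145)=(145*31+145)%997=652 -> [703, 652]
  L3: h(703,652)=(703*31+652)%997=511 -> [511]
  root = 511 != target 154
Candidate B: set leaf[0] = 69 -> leaves = [69, 17, 80, 72, 98]
  L0: [69, 17, 80, 72, 98]
  L1: h(69,17)=(69*31+17)%997=162 h(80,72)=(80*31+72)%997=558 h(98,98)=(98*31+98)%997=145 -> [162, 558, 145]
  L2: h(162,558)=(162*31+558)%997=595 h(145,145)=(145*31+145)%997=652 -> [595, 652]
  L3: h(595,652)=(595*31+652)%997=154 -> [154]
  root = 154 == target 154  ** MATCH **
Candidate C: set leaf[3] = 92 -> leaves = [4, 17, 80, 92, 98]
  L0: [4, 17, 80, 92, 98]
  L1: h(4,17)=(4*31+17)%997=141 h(80,92)=(80*31+92)%997=578 h(98,98)=(98*31+98)%997=145 -> [141, 578, 145]
  L2: h(141,578)=(141*31+578)%997=961 h(145,145)=(145*31+145)%997=652 -> [961, 652]
  L3: h(961,652)=(961*31+652)%997=533 -> [533]
  root = 533 != target 154
Candidate B produces the target root.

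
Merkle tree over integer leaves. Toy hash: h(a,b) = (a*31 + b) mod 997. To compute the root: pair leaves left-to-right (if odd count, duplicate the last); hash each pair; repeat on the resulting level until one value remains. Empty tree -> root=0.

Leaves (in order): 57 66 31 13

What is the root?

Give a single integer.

L0: [57, 66, 31, 13]
L1: h(57,66)=(57*31+66)%997=836 h(31,13)=(31*31+13)%997=974 -> [836, 974]
L2: h(836,974)=(836*31+974)%997=968 -> [968]

Answer: 968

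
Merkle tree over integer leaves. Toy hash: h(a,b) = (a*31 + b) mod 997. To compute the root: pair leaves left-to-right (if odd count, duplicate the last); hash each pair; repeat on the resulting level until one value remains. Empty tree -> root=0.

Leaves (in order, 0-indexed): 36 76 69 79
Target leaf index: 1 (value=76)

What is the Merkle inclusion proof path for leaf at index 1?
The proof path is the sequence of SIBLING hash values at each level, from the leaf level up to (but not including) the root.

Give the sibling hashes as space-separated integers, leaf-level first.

Answer: 36 224

Derivation:
L0 (leaves): [36, 76, 69, 79], target index=1
L1: h(36,76)=(36*31+76)%997=195 [pair 0] h(69,79)=(69*31+79)%997=224 [pair 1] -> [195, 224]
  Sibling for proof at L0: 36
L2: h(195,224)=(195*31+224)%997=287 [pair 0] -> [287]
  Sibling for proof at L1: 224
Root: 287
Proof path (sibling hashes from leaf to root): [36, 224]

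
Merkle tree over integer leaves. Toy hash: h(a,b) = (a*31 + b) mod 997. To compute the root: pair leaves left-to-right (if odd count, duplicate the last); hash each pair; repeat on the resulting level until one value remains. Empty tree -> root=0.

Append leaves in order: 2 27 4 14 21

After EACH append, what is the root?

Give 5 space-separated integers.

After append 2 (leaves=[2]):
  L0: [2]
  root=2
After append 27 (leaves=[2, 27]):
  L0: [2, 27]
  L1: h(2,27)=(2*31+27)%997=89 -> [89]
  root=89
After append 4 (leaves=[2, 27, 4]):
  L0: [2, 27, 4]
  L1: h(2,27)=(2*31+27)%997=89 h(4,4)=(4*31+4)%997=128 -> [89, 128]
  L2: h(89,128)=(89*31+128)%997=893 -> [893]
  root=893
After append 14 (leaves=[2, 27, 4, 14]):
  L0: [2, 27, 4, 14]
  L1: h(2,27)=(2*31+27)%997=89 h(4,14)=(4*31+14)%997=138 -> [89, 138]
  L2: h(89,138)=(89*31+138)%997=903 -> [903]
  root=903
After append 21 (leaves=[2, 27, 4, 14, 21]):
  L0: [2, 27, 4, 14, 21]
  L1: h(2,27)=(2*31+27)%997=89 h(4,14)=(4*31+14)%997=138 h(21,21)=(21*31+21)%997=672 -> [89, 138, 672]
  L2: h(89,138)=(89*31+138)%997=903 h(672,672)=(672*31+672)%997=567 -> [903, 567]
  L3: h(903,567)=(903*31+567)%997=644 -> [644]
  root=644

Answer: 2 89 893 903 644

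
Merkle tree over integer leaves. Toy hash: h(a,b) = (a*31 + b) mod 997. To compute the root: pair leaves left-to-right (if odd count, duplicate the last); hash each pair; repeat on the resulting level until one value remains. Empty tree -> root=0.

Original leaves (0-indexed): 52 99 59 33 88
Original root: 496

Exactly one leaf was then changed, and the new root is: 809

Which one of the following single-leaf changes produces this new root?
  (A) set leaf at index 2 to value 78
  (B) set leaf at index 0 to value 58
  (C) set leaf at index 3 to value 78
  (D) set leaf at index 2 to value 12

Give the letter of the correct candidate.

Answer: A

Derivation:
Original leaves: [52, 99, 59, 33, 88]
Target new root: 809
Try each candidate change and compute the resulting root:
Candidate A: set leaf[2] = 78 -> leaves = [52, 99, 78, 33, 88]
  L0: [52, 99, 78, 33, 88]
  L1: h(52,99)=(52*31+99)%997=714 h(78,33)=(78*31+33)%997=457 h(88,88)=(88*31+88)%997=822 -> [714, 457, 822]
  L2: h(714,457)=(714*31+457)%997=657 h(822,822)=(822*31+822)%997=382 -> [657, 382]
  L3: h(657,382)=(657*31+382)%997=809 -> [809]
  root = 809 == target 809  ** MATCH **
Candidate B: set leaf[0] = 58 -> leaves = [58, 99, 59, 33, 88]
  L0: [58, 99, 59, 33, 88]
  L1: h(58,99)=(58*31+99)%997=900 h(59,33)=(59*31+33)%997=865 h(88,88)=(88*31+88)%997=822 -> [900, 865, 822]
  L2: h(900,865)=(900*31+865)%997=849 h(822,822)=(822*31+822)%997=382 -> [849, 382]
  L3: h(849,382)=(849*31+382)%997=779 -> [779]
  root = 779 != target 809
Candidate C: set leaf[3] = 78 -> leaves = [52, 99, 59, 78, 88]
  L0: [52, 99, 59, 78, 88]
  L1: h(52,99)=(52*31+99)%997=714 h(59,78)=(59*31+78)%997=910 h(88,88)=(88*31+88)%997=822 -> [714, 910, 822]
  L2: h(714,910)=(714*31+910)%997=113 h(822,822)=(822*31+822)%997=382 -> [113, 382]
  L3: h(113,382)=(113*31+382)%997=894 -> [894]
  root = 894 != target 809
Candidate D: set leaf[2] = 12 -> leaves = [52, 99, 12, 33, 88]
  L0: [52, 99, 12, 33, 88]
  L1: h(52,99)=(52*31+99)%997=714 h(12,33)=(12*31+33)%997=405 h(88,88)=(88*31+88)%997=822 -> [714, 405, 822]
  L2: h(714,405)=(714*31+405)%997=605 h(822,822)=(822*31+822)%997=382 -> [605, 382]
  L3: h(605,382)=(605*31+382)%997=194 -> [194]
  root = 194 != target 809
Candidate A produces the target root.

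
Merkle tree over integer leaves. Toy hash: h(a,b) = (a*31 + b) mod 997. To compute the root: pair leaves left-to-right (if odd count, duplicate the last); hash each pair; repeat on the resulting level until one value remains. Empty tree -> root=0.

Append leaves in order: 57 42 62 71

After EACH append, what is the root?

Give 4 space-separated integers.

Answer: 57 812 237 246

Derivation:
After append 57 (leaves=[57]):
  L0: [57]
  root=57
After append 42 (leaves=[57, 42]):
  L0: [57, 42]
  L1: h(57,42)=(57*31+42)%997=812 -> [812]
  root=812
After append 62 (leaves=[57, 42, 62]):
  L0: [57, 42, 62]
  L1: h(57,42)=(57*31+42)%997=812 h(62,62)=(62*31+62)%997=987 -> [812, 987]
  L2: h(812,987)=(812*31+987)%997=237 -> [237]
  root=237
After append 71 (leaves=[57, 42, 62, 71]):
  L0: [57, 42, 62, 71]
  L1: h(57,42)=(57*31+42)%997=812 h(62,71)=(62*31+71)%997=996 -> [812, 996]
  L2: h(812,996)=(812*31+996)%997=246 -> [246]
  root=246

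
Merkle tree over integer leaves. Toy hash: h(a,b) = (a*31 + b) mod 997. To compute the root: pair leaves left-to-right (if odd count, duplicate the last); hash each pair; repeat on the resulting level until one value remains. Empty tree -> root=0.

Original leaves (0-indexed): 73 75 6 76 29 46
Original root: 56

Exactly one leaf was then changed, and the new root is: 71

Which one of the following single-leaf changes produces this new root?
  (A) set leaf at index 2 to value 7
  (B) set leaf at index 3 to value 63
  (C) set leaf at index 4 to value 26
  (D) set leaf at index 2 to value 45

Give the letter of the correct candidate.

Answer: C

Derivation:
Original leaves: [73, 75, 6, 76, 29, 46]
Target new root: 71
Try each candidate change and compute the resulting root:
Candidate A: set leaf[2] = 7 -> leaves = [73, 75, 7, 76, 29, 46]
  L0: [73, 75, 7, 76, 29, 46]
  L1: h(73,75)=(73*31+75)%997=344 h(7,76)=(7*31+76)%997=293 h(29,46)=(29*31+46)%997=945 -> [344, 293, 945]
  L2: h(344,293)=(344*31+293)%997=987 h(945,945)=(945*31+945)%997=330 -> [987, 330]
  L3: h(987,330)=(987*31+330)%997=20 -> [20]
  root = 20 != target 71
Candidate B: set leaf[3] = 63 -> leaves = [73, 75, 6, 63, 29, 46]
  L0: [73, 75, 6, 63, 29, 46]
  L1: h(73,75)=(73*31+75)%997=344 h(6,63)=(6*31+63)%997=249 h(29,46)=(29*31+46)%997=945 -> [344, 249, 945]
  L2: h(344,249)=(344*31+249)%997=943 h(945,945)=(945*31+945)%997=330 -> [943, 330]
  L3: h(943,330)=(943*31+330)%997=650 -> [650]
  root = 650 != target 71
Candidate C: set leaf[4] = 26 -> leaves = [73, 75, 6, 76, 26, 46]
  L0: [73, 75, 6, 76, 26, 46]
  L1: h(73,75)=(73*31+75)%997=344 h(6,76)=(6*31+76)%997=262 h(26,46)=(26*31+46)%997=852 -> [344, 262, 852]
  L2: h(344,262)=(344*31+262)%997=956 h(852,852)=(852*31+852)%997=345 -> [956, 345]
  L3: h(956,345)=(956*31+345)%997=71 -> [71]
  root = 71 == target 71  ** MATCH **
Candidate D: set leaf[2] = 45 -> leaves = [73, 75, 45, 76, 29, 46]
  L0: [73, 75, 45, 76, 29, 46]
  L1: h(73,75)=(73*31+75)%997=344 h(45,76)=(45*31+76)%997=474 h(29,46)=(29*31+46)%997=945 -> [344, 474, 945]
  L2: h(344,474)=(344*31+474)%997=171 h(945,945)=(945*31+945)%997=330 -> [171, 330]
  L3: h(171,330)=(171*31+330)%997=646 -> [646]
  root = 646 != target 71
Candidate C produces the target root.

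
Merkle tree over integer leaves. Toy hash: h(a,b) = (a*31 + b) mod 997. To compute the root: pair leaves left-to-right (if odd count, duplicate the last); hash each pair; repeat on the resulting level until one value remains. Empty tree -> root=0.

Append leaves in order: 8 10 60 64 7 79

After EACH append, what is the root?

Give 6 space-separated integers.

Answer: 8 258 945 949 695 8

Derivation:
After append 8 (leaves=[8]):
  L0: [8]
  root=8
After append 10 (leaves=[8, 10]):
  L0: [8, 10]
  L1: h(8,10)=(8*31+10)%997=258 -> [258]
  root=258
After append 60 (leaves=[8, 10, 60]):
  L0: [8, 10, 60]
  L1: h(8,10)=(8*31+10)%997=258 h(60,60)=(60*31+60)%997=923 -> [258, 923]
  L2: h(258,923)=(258*31+923)%997=945 -> [945]
  root=945
After append 64 (leaves=[8, 10, 60, 64]):
  L0: [8, 10, 60, 64]
  L1: h(8,10)=(8*31+10)%997=258 h(60,64)=(60*31+64)%997=927 -> [258, 927]
  L2: h(258,927)=(258*31+927)%997=949 -> [949]
  root=949
After append 7 (leaves=[8, 10, 60, 64, 7]):
  L0: [8, 10, 60, 64, 7]
  L1: h(8,10)=(8*31+10)%997=258 h(60,64)=(60*31+64)%997=927 h(7,7)=(7*31+7)%997=224 -> [258, 927, 224]
  L2: h(258,927)=(258*31+927)%997=949 h(224,224)=(224*31+224)%997=189 -> [949, 189]
  L3: h(949,189)=(949*31+189)%997=695 -> [695]
  root=695
After append 79 (leaves=[8, 10, 60, 64, 7, 79]):
  L0: [8, 10, 60, 64, 7, 79]
  L1: h(8,10)=(8*31+10)%997=258 h(60,64)=(60*31+64)%997=927 h(7,79)=(7*31+79)%997=296 -> [258, 927, 296]
  L2: h(258,927)=(258*31+927)%997=949 h(296,296)=(296*31+296)%997=499 -> [949, 499]
  L3: h(949,499)=(949*31+499)%997=8 -> [8]
  root=8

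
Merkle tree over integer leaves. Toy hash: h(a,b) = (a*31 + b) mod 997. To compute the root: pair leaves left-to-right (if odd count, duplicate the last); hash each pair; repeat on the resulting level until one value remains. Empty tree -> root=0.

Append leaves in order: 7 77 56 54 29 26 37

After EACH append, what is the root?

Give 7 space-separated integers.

After append 7 (leaves=[7]):
  L0: [7]
  root=7
After append 77 (leaves=[7, 77]):
  L0: [7, 77]
  L1: h(7,77)=(7*31+77)%997=294 -> [294]
  root=294
After append 56 (leaves=[7, 77, 56]):
  L0: [7, 77, 56]
  L1: h(7,77)=(7*31+77)%997=294 h(56,56)=(56*31+56)%997=795 -> [294, 795]
  L2: h(294,795)=(294*31+795)%997=936 -> [936]
  root=936
After append 54 (leaves=[7, 77, 56, 54]):
  L0: [7, 77, 56, 54]
  L1: h(7,77)=(7*31+77)%997=294 h(56,54)=(56*31+54)%997=793 -> [294, 793]
  L2: h(294,793)=(294*31+793)%997=934 -> [934]
  root=934
After append 29 (leaves=[7, 77, 56, 54, 29]):
  L0: [7, 77, 56, 54, 29]
  L1: h(7,77)=(7*31+77)%997=294 h(56,54)=(56*31+54)%997=793 h(29,29)=(29*31+29)%997=928 -> [294, 793, 928]
  L2: h(294,793)=(294*31+793)%997=934 h(928,928)=(928*31+928)%997=783 -> [934, 783]
  L3: h(934,783)=(934*31+783)%997=824 -> [824]
  root=824
After append 26 (leaves=[7, 77, 56, 54, 29, 26]):
  L0: [7, 77, 56, 54, 29, 26]
  L1: h(7,77)=(7*31+77)%997=294 h(56,54)=(56*31+54)%997=793 h(29,26)=(29*31+26)%997=925 -> [294, 793, 925]
  L2: h(294,793)=(294*31+793)%997=934 h(925,925)=(925*31+925)%997=687 -> [934, 687]
  L3: h(934,687)=(934*31+687)%997=728 -> [728]
  root=728
After append 37 (leaves=[7, 77, 56, 54, 29, 26, 37]):
  L0: [7, 77, 56, 54, 29, 26, 37]
  L1: h(7,77)=(7*31+77)%997=294 h(56,54)=(56*31+54)%997=793 h(29,26)=(29*31+26)%997=925 h(37,37)=(37*31+37)%997=187 -> [294, 793, 925, 187]
  L2: h(294,793)=(294*31+793)%997=934 h(925,187)=(925*31+187)%997=946 -> [934, 946]
  L3: h(934,946)=(934*31+946)%997=987 -> [987]
  root=987

Answer: 7 294 936 934 824 728 987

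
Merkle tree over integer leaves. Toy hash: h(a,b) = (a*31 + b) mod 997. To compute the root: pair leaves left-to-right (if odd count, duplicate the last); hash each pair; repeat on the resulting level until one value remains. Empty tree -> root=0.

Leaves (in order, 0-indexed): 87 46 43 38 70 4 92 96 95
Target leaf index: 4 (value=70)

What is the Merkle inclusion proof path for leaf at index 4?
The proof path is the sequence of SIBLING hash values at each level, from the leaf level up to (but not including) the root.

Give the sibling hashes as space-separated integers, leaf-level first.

Answer: 4 954 662 326

Derivation:
L0 (leaves): [87, 46, 43, 38, 70, 4, 92, 96, 95], target index=4
L1: h(87,46)=(87*31+46)%997=749 [pair 0] h(43,38)=(43*31+38)%997=374 [pair 1] h(70,4)=(70*31+4)%997=180 [pair 2] h(92,96)=(92*31+96)%997=954 [pair 3] h(95,95)=(95*31+95)%997=49 [pair 4] -> [749, 374, 180, 954, 49]
  Sibling for proof at L0: 4
L2: h(749,374)=(749*31+374)%997=662 [pair 0] h(180,954)=(180*31+954)%997=552 [pair 1] h(49,49)=(49*31+49)%997=571 [pair 2] -> [662, 552, 571]
  Sibling for proof at L1: 954
L3: h(662,552)=(662*31+552)%997=137 [pair 0] h(571,571)=(571*31+571)%997=326 [pair 1] -> [137, 326]
  Sibling for proof at L2: 662
L4: h(137,326)=(137*31+326)%997=585 [pair 0] -> [585]
  Sibling for proof at L3: 326
Root: 585
Proof path (sibling hashes from leaf to root): [4, 954, 662, 326]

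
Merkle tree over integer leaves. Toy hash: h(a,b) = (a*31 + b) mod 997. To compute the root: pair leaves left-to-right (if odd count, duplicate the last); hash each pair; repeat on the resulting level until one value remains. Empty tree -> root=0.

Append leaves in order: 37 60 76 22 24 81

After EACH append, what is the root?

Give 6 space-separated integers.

Answer: 37 210 966 912 7 834

Derivation:
After append 37 (leaves=[37]):
  L0: [37]
  root=37
After append 60 (leaves=[37, 60]):
  L0: [37, 60]
  L1: h(37,60)=(37*31+60)%997=210 -> [210]
  root=210
After append 76 (leaves=[37, 60, 76]):
  L0: [37, 60, 76]
  L1: h(37,60)=(37*31+60)%997=210 h(76,76)=(76*31+76)%997=438 -> [210, 438]
  L2: h(210,438)=(210*31+438)%997=966 -> [966]
  root=966
After append 22 (leaves=[37, 60, 76, 22]):
  L0: [37, 60, 76, 22]
  L1: h(37,60)=(37*31+60)%997=210 h(76,22)=(76*31+22)%997=384 -> [210, 384]
  L2: h(210,384)=(210*31+384)%997=912 -> [912]
  root=912
After append 24 (leaves=[37, 60, 76, 22, 24]):
  L0: [37, 60, 76, 22, 24]
  L1: h(37,60)=(37*31+60)%997=210 h(76,22)=(76*31+22)%997=384 h(24,24)=(24*31+24)%997=768 -> [210, 384, 768]
  L2: h(210,384)=(210*31+384)%997=912 h(768,768)=(768*31+768)%997=648 -> [912, 648]
  L3: h(912,648)=(912*31+648)%997=7 -> [7]
  root=7
After append 81 (leaves=[37, 60, 76, 22, 24, 81]):
  L0: [37, 60, 76, 22, 24, 81]
  L1: h(37,60)=(37*31+60)%997=210 h(76,22)=(76*31+22)%997=384 h(24,81)=(24*31+81)%997=825 -> [210, 384, 825]
  L2: h(210,384)=(210*31+384)%997=912 h(825,825)=(825*31+825)%997=478 -> [912, 478]
  L3: h(912,478)=(912*31+478)%997=834 -> [834]
  root=834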